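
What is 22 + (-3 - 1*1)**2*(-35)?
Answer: -538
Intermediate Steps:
22 + (-3 - 1*1)**2*(-35) = 22 + (-3 - 1)**2*(-35) = 22 + (-4)**2*(-35) = 22 + 16*(-35) = 22 - 560 = -538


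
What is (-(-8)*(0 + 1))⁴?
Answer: 4096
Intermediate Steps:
(-(-8)*(0 + 1))⁴ = (-(-8))⁴ = (-2*(-4))⁴ = 8⁴ = 4096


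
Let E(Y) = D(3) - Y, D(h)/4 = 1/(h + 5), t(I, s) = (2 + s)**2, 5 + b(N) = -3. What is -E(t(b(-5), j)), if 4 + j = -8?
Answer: 199/2 ≈ 99.500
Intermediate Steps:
b(N) = -8 (b(N) = -5 - 3 = -8)
j = -12 (j = -4 - 8 = -12)
D(h) = 4/(5 + h) (D(h) = 4/(h + 5) = 4/(5 + h))
E(Y) = 1/2 - Y (E(Y) = 4/(5 + 3) - Y = 4/8 - Y = 4*(1/8) - Y = 1/2 - Y)
-E(t(b(-5), j)) = -(1/2 - (2 - 12)**2) = -(1/2 - 1*(-10)**2) = -(1/2 - 1*100) = -(1/2 - 100) = -1*(-199/2) = 199/2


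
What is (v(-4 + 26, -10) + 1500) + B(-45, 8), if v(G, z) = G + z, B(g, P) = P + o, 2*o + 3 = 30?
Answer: 3067/2 ≈ 1533.5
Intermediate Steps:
o = 27/2 (o = -3/2 + (1/2)*30 = -3/2 + 15 = 27/2 ≈ 13.500)
B(g, P) = 27/2 + P (B(g, P) = P + 27/2 = 27/2 + P)
(v(-4 + 26, -10) + 1500) + B(-45, 8) = (((-4 + 26) - 10) + 1500) + (27/2 + 8) = ((22 - 10) + 1500) + 43/2 = (12 + 1500) + 43/2 = 1512 + 43/2 = 3067/2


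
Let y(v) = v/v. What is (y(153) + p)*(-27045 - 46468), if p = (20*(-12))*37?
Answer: 652721927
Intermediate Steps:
p = -8880 (p = -240*37 = -8880)
y(v) = 1
(y(153) + p)*(-27045 - 46468) = (1 - 8880)*(-27045 - 46468) = -8879*(-73513) = 652721927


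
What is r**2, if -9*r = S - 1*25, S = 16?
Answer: 1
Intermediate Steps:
r = 1 (r = -(16 - 1*25)/9 = -(16 - 25)/9 = -1/9*(-9) = 1)
r**2 = 1**2 = 1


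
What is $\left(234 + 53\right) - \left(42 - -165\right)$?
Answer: $80$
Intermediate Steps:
$\left(234 + 53\right) - \left(42 - -165\right) = 287 - \left(42 + 165\right) = 287 - 207 = 80$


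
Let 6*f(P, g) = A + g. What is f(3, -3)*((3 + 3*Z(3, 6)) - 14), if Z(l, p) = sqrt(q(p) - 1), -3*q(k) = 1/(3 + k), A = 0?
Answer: 11/2 - I*sqrt(21)/3 ≈ 5.5 - 1.5275*I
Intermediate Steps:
q(k) = -1/(3*(3 + k))
Z(l, p) = sqrt(-1 - 1/(9 + 3*p)) (Z(l, p) = sqrt(-1/(9 + 3*p) - 1) = sqrt(-1 - 1/(9 + 3*p)))
f(P, g) = g/6 (f(P, g) = (0 + g)/6 = g/6)
f(3, -3)*((3 + 3*Z(3, 6)) - 14) = ((1/6)*(-3))*((3 + 3*(sqrt(3)*sqrt((-10 - 3*6)/(3 + 6))/3)) - 14) = -((3 + 3*(sqrt(3)*sqrt((-10 - 18)/9)/3)) - 14)/2 = -((3 + 3*(sqrt(3)*sqrt((1/9)*(-28))/3)) - 14)/2 = -((3 + 3*(sqrt(3)*sqrt(-28/9)/3)) - 14)/2 = -((3 + 3*(sqrt(3)*(2*I*sqrt(7)/3)/3)) - 14)/2 = -((3 + 3*(2*I*sqrt(21)/9)) - 14)/2 = -((3 + 2*I*sqrt(21)/3) - 14)/2 = -(-11 + 2*I*sqrt(21)/3)/2 = 11/2 - I*sqrt(21)/3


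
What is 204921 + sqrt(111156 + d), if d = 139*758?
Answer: 204921 + sqrt(216518) ≈ 2.0539e+5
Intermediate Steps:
d = 105362
204921 + sqrt(111156 + d) = 204921 + sqrt(111156 + 105362) = 204921 + sqrt(216518)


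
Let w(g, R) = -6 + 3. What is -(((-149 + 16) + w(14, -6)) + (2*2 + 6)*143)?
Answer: -1294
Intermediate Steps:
w(g, R) = -3
-(((-149 + 16) + w(14, -6)) + (2*2 + 6)*143) = -(((-149 + 16) - 3) + (2*2 + 6)*143) = -((-133 - 3) + (4 + 6)*143) = -(-136 + 10*143) = -(-136 + 1430) = -1*1294 = -1294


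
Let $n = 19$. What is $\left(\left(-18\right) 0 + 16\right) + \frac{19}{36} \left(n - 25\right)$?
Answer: $\frac{77}{6} \approx 12.833$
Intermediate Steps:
$\left(\left(-18\right) 0 + 16\right) + \frac{19}{36} \left(n - 25\right) = \left(\left(-18\right) 0 + 16\right) + \frac{19}{36} \left(19 - 25\right) = \left(0 + 16\right) + 19 \cdot \frac{1}{36} \left(-6\right) = 16 + \frac{19}{36} \left(-6\right) = 16 - \frac{19}{6} = \frac{77}{6}$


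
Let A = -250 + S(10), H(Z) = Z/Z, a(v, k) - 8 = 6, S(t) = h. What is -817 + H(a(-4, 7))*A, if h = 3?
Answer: -1064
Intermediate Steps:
S(t) = 3
a(v, k) = 14 (a(v, k) = 8 + 6 = 14)
H(Z) = 1
A = -247 (A = -250 + 3 = -247)
-817 + H(a(-4, 7))*A = -817 + 1*(-247) = -817 - 247 = -1064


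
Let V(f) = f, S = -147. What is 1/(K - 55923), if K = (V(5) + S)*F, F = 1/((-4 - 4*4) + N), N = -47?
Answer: -67/3746699 ≈ -1.7882e-5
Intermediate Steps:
F = -1/67 (F = 1/((-4 - 4*4) - 47) = 1/((-4 - 16) - 47) = 1/(-20 - 47) = 1/(-67) = -1/67 ≈ -0.014925)
K = 142/67 (K = (5 - 147)*(-1/67) = -142*(-1/67) = 142/67 ≈ 2.1194)
1/(K - 55923) = 1/(142/67 - 55923) = 1/(-3746699/67) = -67/3746699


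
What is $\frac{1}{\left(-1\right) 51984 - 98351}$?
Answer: $- \frac{1}{150335} \approx -6.6518 \cdot 10^{-6}$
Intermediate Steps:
$\frac{1}{\left(-1\right) 51984 - 98351} = \frac{1}{-51984 - 98351} = \frac{1}{-150335} = - \frac{1}{150335}$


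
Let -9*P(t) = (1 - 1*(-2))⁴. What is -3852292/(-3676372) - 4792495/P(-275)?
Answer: 4404757274692/8271837 ≈ 5.3250e+5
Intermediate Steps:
P(t) = -9 (P(t) = -(1 - 1*(-2))⁴/9 = -(1 + 2)⁴/9 = -⅑*3⁴ = -⅑*81 = -9)
-3852292/(-3676372) - 4792495/P(-275) = -3852292/(-3676372) - 4792495/(-9) = -3852292*(-1/3676372) - 4792495*(-⅑) = 963073/919093 + 4792495/9 = 4404757274692/8271837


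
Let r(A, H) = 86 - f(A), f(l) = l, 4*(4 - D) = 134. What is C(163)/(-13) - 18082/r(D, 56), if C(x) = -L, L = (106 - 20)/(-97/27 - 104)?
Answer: -27883058/178035 ≈ -156.62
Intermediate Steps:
D = -59/2 (D = 4 - 1/4*134 = 4 - 67/2 = -59/2 ≈ -29.500)
L = -2322/2905 (L = 86/(-97*1/27 - 104) = 86/(-97/27 - 104) = 86/(-2905/27) = 86*(-27/2905) = -2322/2905 ≈ -0.79931)
C(x) = 2322/2905 (C(x) = -1*(-2322/2905) = 2322/2905)
r(A, H) = 86 - A
C(163)/(-13) - 18082/r(D, 56) = (2322/2905)/(-13) - 18082/(86 - 1*(-59/2)) = (2322/2905)*(-1/13) - 18082/(86 + 59/2) = -2322/37765 - 18082/231/2 = -2322/37765 - 18082*2/231 = -2322/37765 - 36164/231 = -27883058/178035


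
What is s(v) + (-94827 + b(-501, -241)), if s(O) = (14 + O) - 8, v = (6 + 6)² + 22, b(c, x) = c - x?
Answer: -94915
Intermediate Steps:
v = 166 (v = 12² + 22 = 144 + 22 = 166)
s(O) = 6 + O
s(v) + (-94827 + b(-501, -241)) = (6 + 166) + (-94827 + (-501 - 1*(-241))) = 172 + (-94827 + (-501 + 241)) = 172 + (-94827 - 260) = 172 - 95087 = -94915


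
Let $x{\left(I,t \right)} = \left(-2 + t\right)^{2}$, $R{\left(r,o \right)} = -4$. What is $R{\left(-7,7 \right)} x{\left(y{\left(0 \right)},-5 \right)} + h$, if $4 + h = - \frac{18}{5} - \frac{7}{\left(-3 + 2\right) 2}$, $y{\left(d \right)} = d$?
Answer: $- \frac{2001}{10} \approx -200.1$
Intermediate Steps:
$h = - \frac{41}{10}$ ($h = -4 - \left(\frac{18}{5} + 7 \frac{1}{2 \left(-3 + 2\right)}\right) = -4 - \left(\frac{18}{5} + \frac{7}{\left(-1\right) 2}\right) = -4 - \left(\frac{18}{5} + \frac{7}{-2}\right) = -4 - \frac{1}{10} = - \frac{41}{10} \approx -4.1$)
$R{\left(-7,7 \right)} x{\left(y{\left(0 \right)},-5 \right)} + h = - 4 \left(-2 - 5\right)^{2} - \frac{41}{10} = - 4 \left(-7\right)^{2} - \frac{41}{10} = \left(-4\right) 49 - \frac{41}{10} = -196 - \frac{41}{10} = - \frac{2001}{10}$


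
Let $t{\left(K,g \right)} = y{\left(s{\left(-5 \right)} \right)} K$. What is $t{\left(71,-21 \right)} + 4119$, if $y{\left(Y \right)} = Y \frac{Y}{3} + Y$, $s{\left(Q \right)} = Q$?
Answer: $\frac{13067}{3} \approx 4355.7$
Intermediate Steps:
$y{\left(Y \right)} = Y + \frac{Y^{2}}{3}$ ($y{\left(Y \right)} = Y Y \frac{1}{3} + Y = Y \frac{Y}{3} + Y = \frac{Y^{2}}{3} + Y = Y + \frac{Y^{2}}{3}$)
$t{\left(K,g \right)} = \frac{10 K}{3}$ ($t{\left(K,g \right)} = \frac{1}{3} \left(-5\right) \left(3 - 5\right) K = \frac{1}{3} \left(-5\right) \left(-2\right) K = \frac{10 K}{3}$)
$t{\left(71,-21 \right)} + 4119 = \frac{10}{3} \cdot 71 + 4119 = \frac{710}{3} + 4119 = \frac{13067}{3}$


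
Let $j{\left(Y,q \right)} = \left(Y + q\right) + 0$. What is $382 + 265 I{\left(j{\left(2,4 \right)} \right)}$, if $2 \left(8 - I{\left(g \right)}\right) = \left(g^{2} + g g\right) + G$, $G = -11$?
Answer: $- \frac{11161}{2} \approx -5580.5$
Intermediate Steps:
$j{\left(Y,q \right)} = Y + q$
$I{\left(g \right)} = \frac{27}{2} - g^{2}$ ($I{\left(g \right)} = 8 - \frac{\left(g^{2} + g g\right) - 11}{2} = 8 - \frac{\left(g^{2} + g^{2}\right) - 11}{2} = 8 - \frac{2 g^{2} - 11}{2} = 8 - \frac{-11 + 2 g^{2}}{2} = 8 - \left(- \frac{11}{2} + g^{2}\right) = \frac{27}{2} - g^{2}$)
$382 + 265 I{\left(j{\left(2,4 \right)} \right)} = 382 + 265 \left(\frac{27}{2} - \left(2 + 4\right)^{2}\right) = 382 + 265 \left(\frac{27}{2} - 6^{2}\right) = 382 + 265 \left(\frac{27}{2} - 36\right) = 382 + 265 \left(- \frac{45}{2}\right) = 382 - \frac{11925}{2} = - \frac{11161}{2}$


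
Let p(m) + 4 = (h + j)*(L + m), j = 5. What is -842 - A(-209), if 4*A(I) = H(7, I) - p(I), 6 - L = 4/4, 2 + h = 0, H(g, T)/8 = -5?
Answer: -986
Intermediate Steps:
H(g, T) = -40 (H(g, T) = 8*(-5) = -40)
h = -2 (h = -2 + 0 = -2)
L = 5 (L = 6 - 4/4 = 6 - 1*1 = 6 - 1 = 5)
p(m) = 11 + 3*m (p(m) = -4 + (-2 + 5)*(5 + m) = -4 + 3*(5 + m) = -4 + (15 + 3*m) = 11 + 3*m)
A(I) = -51/4 - 3*I/4 (A(I) = (-40 - (11 + 3*I))/4 = (-40 + (-11 - 3*I))/4 = (-51 - 3*I)/4 = -51/4 - 3*I/4)
-842 - A(-209) = -842 - (-51/4 - ¾*(-209)) = -842 - (-51/4 + 627/4) = -842 - 1*144 = -842 - 144 = -986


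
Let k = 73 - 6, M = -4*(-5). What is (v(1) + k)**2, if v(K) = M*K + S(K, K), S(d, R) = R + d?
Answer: 7921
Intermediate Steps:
M = 20
k = 67
v(K) = 22*K (v(K) = 20*K + (K + K) = 20*K + 2*K = 22*K)
(v(1) + k)**2 = (22*1 + 67)**2 = (22 + 67)**2 = 89**2 = 7921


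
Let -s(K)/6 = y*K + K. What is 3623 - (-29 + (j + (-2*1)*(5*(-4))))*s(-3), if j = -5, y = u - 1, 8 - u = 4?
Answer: 3191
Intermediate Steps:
u = 4 (u = 8 - 1*4 = 8 - 4 = 4)
y = 3 (y = 4 - 1 = 3)
s(K) = -24*K (s(K) = -6*(3*K + K) = -24*K)
3623 - (-29 + (j + (-2*1)*(5*(-4))))*s(-3) = 3623 - (-29 + (-5 + (-2*1)*(5*(-4))))*(-24*(-3)) = 3623 - (-29 + (-5 - 2*(-20)))*72 = 3623 - (-29 + (-5 + 40))*72 = 3623 - (-29 + 35)*72 = 3623 - 6*72 = 3623 - 1*432 = 3623 - 432 = 3191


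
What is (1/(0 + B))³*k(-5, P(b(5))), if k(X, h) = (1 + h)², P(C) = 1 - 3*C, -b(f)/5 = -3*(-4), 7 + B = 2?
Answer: -33124/125 ≈ -264.99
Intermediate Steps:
B = -5 (B = -7 + 2 = -5)
b(f) = -60 (b(f) = -(-15)*(-4) = -5*12 = -60)
(1/(0 + B))³*k(-5, P(b(5))) = (1/(0 - 5))³*(1 + (1 - 3*(-60)))² = (1/(-5))³*(1 + (1 + 180))² = (-⅕)³*(1 + 181)² = -1/125*182² = -1/125*33124 = -33124/125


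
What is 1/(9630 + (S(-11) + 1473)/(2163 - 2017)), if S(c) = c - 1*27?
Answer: 146/1407415 ≈ 0.00010374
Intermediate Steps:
S(c) = -27 + c (S(c) = c - 27 = -27 + c)
1/(9630 + (S(-11) + 1473)/(2163 - 2017)) = 1/(9630 + ((-27 - 11) + 1473)/(2163 - 2017)) = 1/(9630 + (-38 + 1473)/146) = 1/(9630 + 1435*(1/146)) = 1/(9630 + 1435/146) = 1/(1407415/146) = 146/1407415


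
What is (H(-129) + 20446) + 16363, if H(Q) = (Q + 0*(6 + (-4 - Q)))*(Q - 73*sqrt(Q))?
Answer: 53450 + 9417*I*sqrt(129) ≈ 53450.0 + 1.0696e+5*I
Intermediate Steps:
H(Q) = Q*(Q - 73*sqrt(Q)) (H(Q) = (Q + 0*(2 - Q))*(Q - 73*sqrt(Q)) = (Q + 0)*(Q - 73*sqrt(Q)) = Q*(Q - 73*sqrt(Q)))
(H(-129) + 20446) + 16363 = (((-129)**2 - (-9417)*I*sqrt(129)) + 20446) + 16363 = ((16641 - (-9417)*I*sqrt(129)) + 20446) + 16363 = ((16641 + 9417*I*sqrt(129)) + 20446) + 16363 = (37087 + 9417*I*sqrt(129)) + 16363 = 53450 + 9417*I*sqrt(129)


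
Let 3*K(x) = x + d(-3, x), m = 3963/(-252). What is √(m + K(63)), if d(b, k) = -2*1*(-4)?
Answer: √14007/42 ≈ 2.8179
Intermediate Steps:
d(b, k) = 8 (d(b, k) = -2*(-4) = 8)
m = -1321/84 (m = 3963*(-1/252) = -1321/84 ≈ -15.726)
K(x) = 8/3 + x/3 (K(x) = (x + 8)/3 = (8 + x)/3 = 8/3 + x/3)
√(m + K(63)) = √(-1321/84 + (8/3 + (⅓)*63)) = √(-1321/84 + (8/3 + 21)) = √(-1321/84 + 71/3) = √(667/84) = √14007/42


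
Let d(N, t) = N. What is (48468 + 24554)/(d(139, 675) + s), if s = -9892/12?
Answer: -109533/1028 ≈ -106.55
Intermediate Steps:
s = -2473/3 (s = -9892*1/12 = -2473/3 ≈ -824.33)
(48468 + 24554)/(d(139, 675) + s) = (48468 + 24554)/(139 - 2473/3) = 73022/(-2056/3) = 73022*(-3/2056) = -109533/1028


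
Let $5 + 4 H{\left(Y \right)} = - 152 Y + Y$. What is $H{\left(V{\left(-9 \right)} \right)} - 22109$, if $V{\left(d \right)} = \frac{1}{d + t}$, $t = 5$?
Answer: $- \frac{353613}{16} \approx -22101.0$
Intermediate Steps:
$V{\left(d \right)} = \frac{1}{5 + d}$ ($V{\left(d \right)} = \frac{1}{d + 5} = \frac{1}{5 + d}$)
$H{\left(Y \right)} = - \frac{5}{4} - \frac{151 Y}{4}$ ($H{\left(Y \right)} = - \frac{5}{4} + \frac{- 152 Y + Y}{4} = - \frac{5}{4} + \frac{\left(-151\right) Y}{4} = - \frac{5}{4} - \frac{151 Y}{4}$)
$H{\left(V{\left(-9 \right)} \right)} - 22109 = \left(- \frac{5}{4} - \frac{151}{4 \left(5 - 9\right)}\right) - 22109 = \left(- \frac{5}{4} - \frac{151}{4 \left(-4\right)}\right) - 22109 = \left(- \frac{5}{4} - - \frac{151}{16}\right) - 22109 = \left(- \frac{5}{4} + \frac{151}{16}\right) - 22109 = \frac{131}{16} - 22109 = - \frac{353613}{16}$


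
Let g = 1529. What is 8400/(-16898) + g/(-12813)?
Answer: -9533303/15465291 ≈ -0.61643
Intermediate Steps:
8400/(-16898) + g/(-12813) = 8400/(-16898) + 1529/(-12813) = 8400*(-1/16898) + 1529*(-1/12813) = -600/1207 - 1529/12813 = -9533303/15465291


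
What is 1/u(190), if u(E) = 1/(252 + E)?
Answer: 442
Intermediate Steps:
1/u(190) = 1/(1/(252 + 190)) = 1/(1/442) = 442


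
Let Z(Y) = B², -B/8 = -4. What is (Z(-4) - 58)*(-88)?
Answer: -85008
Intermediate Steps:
B = 32 (B = -8*(-4) = 32)
Z(Y) = 1024 (Z(Y) = 32² = 1024)
(Z(-4) - 58)*(-88) = (1024 - 58)*(-88) = 966*(-88) = -85008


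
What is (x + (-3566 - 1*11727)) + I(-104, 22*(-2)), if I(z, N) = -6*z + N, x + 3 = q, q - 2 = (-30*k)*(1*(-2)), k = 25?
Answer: -13214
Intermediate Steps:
q = 1502 (q = 2 + (-30*25)*(1*(-2)) = 2 - 750*(-2) = 2 + 1500 = 1502)
x = 1499 (x = -3 + 1502 = 1499)
I(z, N) = N - 6*z
(x + (-3566 - 1*11727)) + I(-104, 22*(-2)) = (1499 + (-3566 - 1*11727)) + (22*(-2) - 6*(-104)) = (1499 + (-3566 - 11727)) + (-44 + 624) = (1499 - 15293) + 580 = -13794 + 580 = -13214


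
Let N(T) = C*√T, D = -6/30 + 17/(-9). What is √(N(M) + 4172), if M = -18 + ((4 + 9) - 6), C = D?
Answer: √(938700 - 470*I*√11)/15 ≈ 64.591 - 0.05363*I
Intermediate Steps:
D = -94/45 (D = -6*1/30 + 17*(-⅑) = -⅕ - 17/9 = -94/45 ≈ -2.0889)
C = -94/45 ≈ -2.0889
M = -11 (M = -18 + (13 - 6) = -18 + 7 = -11)
N(T) = -94*√T/45
√(N(M) + 4172) = √(-94*I*√11/45 + 4172) = √(4172 - 94*I*√11/45)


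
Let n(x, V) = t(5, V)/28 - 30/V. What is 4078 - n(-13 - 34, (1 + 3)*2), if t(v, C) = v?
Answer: 28571/7 ≈ 4081.6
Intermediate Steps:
n(x, V) = 5/28 - 30/V
4078 - n(-13 - 34, (1 + 3)*2) = 4078 - (5/28 - 30*1/(2*(1 + 3))) = 4078 - (5/28 - 30/(4*2)) = 4078 - (5/28 - 30/8) = 4078 - (5/28 - 30*⅛) = 4078 - (5/28 - 15/4) = 4078 - 1*(-25/7) = 4078 + 25/7 = 28571/7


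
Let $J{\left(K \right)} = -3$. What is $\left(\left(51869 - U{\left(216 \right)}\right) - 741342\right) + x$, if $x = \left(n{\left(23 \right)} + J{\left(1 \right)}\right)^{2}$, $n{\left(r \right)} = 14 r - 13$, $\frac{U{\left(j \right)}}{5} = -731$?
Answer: $-592182$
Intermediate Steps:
$U{\left(j \right)} = -3655$ ($U{\left(j \right)} = 5 \left(-731\right) = -3655$)
$n{\left(r \right)} = -13 + 14 r$
$x = 93636$ ($x = \left(\left(-13 + 14 \cdot 23\right) - 3\right)^{2} = \left(\left(-13 + 322\right) - 3\right)^{2} = \left(309 - 3\right)^{2} = 306^{2} = 93636$)
$\left(\left(51869 - U{\left(216 \right)}\right) - 741342\right) + x = \left(\left(51869 - -3655\right) - 741342\right) + 93636 = \left(\left(51869 + 3655\right) - 741342\right) + 93636 = \left(55524 - 741342\right) + 93636 = -685818 + 93636 = -592182$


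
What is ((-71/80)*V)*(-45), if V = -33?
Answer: -21087/16 ≈ -1317.9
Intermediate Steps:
((-71/80)*V)*(-45) = (-71/80*(-33))*(-45) = (-71*1/80*(-33))*(-45) = -71/80*(-33)*(-45) = (2343/80)*(-45) = -21087/16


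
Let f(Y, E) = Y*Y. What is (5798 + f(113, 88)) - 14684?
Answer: 3883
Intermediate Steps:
f(Y, E) = Y²
(5798 + f(113, 88)) - 14684 = (5798 + 113²) - 14684 = (5798 + 12769) - 14684 = 18567 - 14684 = 3883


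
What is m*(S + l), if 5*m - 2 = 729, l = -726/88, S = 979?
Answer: 2838473/20 ≈ 1.4192e+5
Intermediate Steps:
l = -33/4 (l = -726*1/88 = -33/4 ≈ -8.2500)
m = 731/5 (m = 2/5 + (1/5)*729 = 2/5 + 729/5 = 731/5 ≈ 146.20)
m*(S + l) = 731*(979 - 33/4)/5 = (731/5)*(3883/4) = 2838473/20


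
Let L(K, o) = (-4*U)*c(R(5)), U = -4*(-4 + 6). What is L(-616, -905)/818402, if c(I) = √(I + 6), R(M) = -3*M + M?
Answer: 32*I/409201 ≈ 7.8201e-5*I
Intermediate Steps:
R(M) = -2*M
U = -8 (U = -4*2 = -8)
c(I) = √(6 + I)
L(K, o) = 64*I (L(K, o) = (-4*(-8))*√(6 - 2*5) = 32*√(6 - 10) = 32*√(-4) = 32*(2*I) = 64*I)
L(-616, -905)/818402 = (64*I)/818402 = (64*I)*(1/818402) = 32*I/409201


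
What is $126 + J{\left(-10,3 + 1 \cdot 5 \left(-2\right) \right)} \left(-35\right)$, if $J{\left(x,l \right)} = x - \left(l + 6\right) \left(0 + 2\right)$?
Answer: $406$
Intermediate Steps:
$J{\left(x,l \right)} = -12 + x - 2 l$ ($J{\left(x,l \right)} = x - \left(6 + l\right) 2 = x - \left(12 + 2 l\right) = -12 + x - 2 l$)
$126 + J{\left(-10,3 + 1 \cdot 5 \left(-2\right) \right)} \left(-35\right) = 126 + \left(-12 - 10 - 2 \left(3 + 1 \cdot 5 \left(-2\right)\right)\right) \left(-35\right) = 126 + \left(-12 - 10 - 2 \left(3 + 1 \left(-10\right)\right)\right) \left(-35\right) = 126 + \left(-12 - 10 - 2 \left(3 - 10\right)\right) \left(-35\right) = 126 + \left(-12 - 10 - -14\right) \left(-35\right) = 126 + \left(-12 - 10 + 14\right) \left(-35\right) = 126 - -280 = 126 + 280 = 406$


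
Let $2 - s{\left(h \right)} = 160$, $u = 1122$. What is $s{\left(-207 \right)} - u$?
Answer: $-1280$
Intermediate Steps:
$s{\left(h \right)} = -158$ ($s{\left(h \right)} = 2 - 160 = -158$)
$s{\left(-207 \right)} - u = -158 - 1122 = -1280$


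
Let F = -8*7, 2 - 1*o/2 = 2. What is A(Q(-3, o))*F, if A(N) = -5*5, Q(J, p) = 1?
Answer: 1400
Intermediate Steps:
o = 0 (o = 4 - 2*2 = 4 - 4 = 0)
A(N) = -25
F = -56
A(Q(-3, o))*F = -25*(-56) = 1400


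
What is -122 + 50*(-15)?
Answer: -872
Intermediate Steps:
-122 + 50*(-15) = -122 - 750 = -872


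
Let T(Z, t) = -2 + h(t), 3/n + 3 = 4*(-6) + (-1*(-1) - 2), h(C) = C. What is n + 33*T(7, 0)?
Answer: -1851/28 ≈ -66.107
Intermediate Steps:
n = -3/28 (n = 3/(-3 + (4*(-6) + (-1*(-1) - 2))) = 3/(-3 + (-24 + (1 - 2))) = 3/(-3 + (-24 - 1)) = 3/(-3 - 25) = 3/(-28) = 3*(-1/28) = -3/28 ≈ -0.10714)
T(Z, t) = -2 + t
n + 33*T(7, 0) = -3/28 + 33*(-2 + 0) = -3/28 + 33*(-2) = -3/28 - 66 = -1851/28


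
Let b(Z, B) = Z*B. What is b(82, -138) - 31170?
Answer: -42486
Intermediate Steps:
b(Z, B) = B*Z
b(82, -138) - 31170 = -138*82 - 31170 = -11316 - 31170 = -42486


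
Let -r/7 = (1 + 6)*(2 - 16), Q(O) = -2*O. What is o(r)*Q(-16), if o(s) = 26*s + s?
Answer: 592704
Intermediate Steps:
r = 686 (r = -7*(1 + 6)*(2 - 16) = -49*(-14) = -7*(-98) = 686)
o(s) = 27*s
o(r)*Q(-16) = (27*686)*(-2*(-16)) = 18522*32 = 592704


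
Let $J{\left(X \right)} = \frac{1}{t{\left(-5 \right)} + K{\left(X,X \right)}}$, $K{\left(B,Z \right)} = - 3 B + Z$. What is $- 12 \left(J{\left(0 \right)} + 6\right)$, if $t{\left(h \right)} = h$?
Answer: $- \frac{348}{5} \approx -69.6$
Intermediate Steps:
$K{\left(B,Z \right)} = Z - 3 B$
$J{\left(X \right)} = \frac{1}{-5 - 2 X}$ ($J{\left(X \right)} = \frac{1}{-5 + \left(X - 3 X\right)} = \frac{1}{-5 - 2 X}$)
$- 12 \left(J{\left(0 \right)} + 6\right) = - 12 \left(\frac{1}{-5 - 0} + 6\right) = - 12 \left(\frac{1}{-5 + 0} + 6\right) = - 12 \left(\frac{1}{-5} + 6\right) = - 12 \left(- \frac{1}{5} + 6\right) = \left(-12\right) \frac{29}{5} = - \frac{348}{5}$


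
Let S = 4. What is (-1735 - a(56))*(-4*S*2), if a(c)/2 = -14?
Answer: 54624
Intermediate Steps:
a(c) = -28 (a(c) = 2*(-14) = -28)
(-1735 - a(56))*(-4*S*2) = (-1735 - 1*(-28))*(-4*4*2) = (-1735 + 28)*(-16*2) = -1707*(-32) = 54624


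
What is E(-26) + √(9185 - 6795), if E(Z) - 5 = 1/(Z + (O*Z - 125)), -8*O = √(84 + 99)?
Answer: 1667029/333889 + √2390 - 52*√183/333889 ≈ 53.878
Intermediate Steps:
O = -√183/8 (O = -√(84 + 99)/8 = -√183/8 ≈ -1.6910)
E(Z) = 5 + 1/(-125 + Z - Z*√183/8) (E(Z) = 5 + 1/(Z + ((-√183/8)*Z - 125)) = 5 + 1/(Z + (-Z*√183/8 - 125)) = 5 + 1/(Z + (-125 - Z*√183/8)) = 5 + 1/(-125 + Z - Z*√183/8))
E(-26) + √(9185 - 6795) = (-4992 + 40*(-26) - 5*(-26)*√183)/(-1000 + 8*(-26) - 1*(-26)*√183) + √(9185 - 6795) = (-4992 - 1040 + 130*√183)/(-1000 - 208 + 26*√183) + √2390 = (-6032 + 130*√183)/(-1208 + 26*√183) + √2390 = √2390 + (-6032 + 130*√183)/(-1208 + 26*√183)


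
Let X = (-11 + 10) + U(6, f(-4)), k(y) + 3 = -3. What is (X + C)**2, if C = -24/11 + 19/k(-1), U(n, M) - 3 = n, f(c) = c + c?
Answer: 30625/4356 ≈ 7.0305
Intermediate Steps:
f(c) = 2*c
U(n, M) = 3 + n
k(y) = -6 (k(y) = -3 - 3 = -6)
C = -353/66 (C = -24/11 + 19/(-6) = -24*1/11 + 19*(-1/6) = -24/11 - 19/6 = -353/66 ≈ -5.3485)
X = 8 (X = (-11 + 10) + (3 + 6) = -1 + 9 = 8)
(X + C)**2 = (8 - 353/66)**2 = (175/66)**2 = 30625/4356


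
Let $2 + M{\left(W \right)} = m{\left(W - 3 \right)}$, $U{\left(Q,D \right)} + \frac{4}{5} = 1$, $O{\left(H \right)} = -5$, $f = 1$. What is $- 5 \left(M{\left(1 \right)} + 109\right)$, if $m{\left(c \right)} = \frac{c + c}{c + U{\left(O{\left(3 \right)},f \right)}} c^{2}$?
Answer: $- \frac{5215}{9} \approx -579.44$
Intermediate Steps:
$U{\left(Q,D \right)} = \frac{1}{5}$ ($U{\left(Q,D \right)} = - \frac{4}{5} + 1 = \frac{1}{5}$)
$m{\left(c \right)} = \frac{2 c^{3}}{\frac{1}{5} + c}$ ($m{\left(c \right)} = \frac{c + c}{c + \frac{1}{5}} c^{2} = \frac{2 c}{\frac{1}{5} + c} c^{2} = \frac{2 c^{3}}{\frac{1}{5} + c}$)
$M{\left(W \right)} = -2 + \frac{10 \left(-3 + W\right)^{3}}{-14 + 5 W}$ ($M{\left(W \right)} = -2 + \frac{10 \left(W - 3\right)^{3}}{1 + 5 \left(W - 3\right)} = -2 + \frac{10 \left(-3 + W\right)^{3}}{1 + 5 \left(-3 + W\right)} = -2 + \frac{10 \left(-3 + W\right)^{3}}{1 + \left(-15 + 5 W\right)} = -2 + \frac{10 \left(-3 + W\right)^{3}}{-14 + 5 W}$)
$- 5 \left(M{\left(1 \right)} + 109\right) = - 5 \left(\frac{2 \left(14 - 5 + 5 \left(-3 + 1\right)^{3}\right)}{-14 + 5 \cdot 1} + 109\right) = - 5 \left(\frac{2 \left(14 - 5 + 5 \left(-2\right)^{3}\right)}{-14 + 5} + 109\right) = - 5 \left(\frac{2 \left(14 - 5 + 5 \left(-8\right)\right)}{-9} + 109\right) = - 5 \left(2 \left(- \frac{1}{9}\right) \left(14 - 5 - 40\right) + 109\right) = - 5 \left(2 \left(- \frac{1}{9}\right) \left(-31\right) + 109\right) = - 5 \left(\frac{62}{9} + 109\right) = \left(-5\right) \frac{1043}{9} = - \frac{5215}{9}$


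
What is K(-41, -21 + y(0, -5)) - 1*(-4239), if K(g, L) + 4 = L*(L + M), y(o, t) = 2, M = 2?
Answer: 4558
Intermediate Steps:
K(g, L) = -4 + L*(2 + L) (K(g, L) = -4 + L*(L + 2) = -4 + L*(2 + L))
K(-41, -21 + y(0, -5)) - 1*(-4239) = (-4 + (-21 + 2)² + 2*(-21 + 2)) - 1*(-4239) = (-4 + (-19)² + 2*(-19)) + 4239 = (-4 + 361 - 38) + 4239 = 319 + 4239 = 4558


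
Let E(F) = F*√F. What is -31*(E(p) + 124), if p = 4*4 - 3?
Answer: -3844 - 403*√13 ≈ -5297.0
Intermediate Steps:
p = 13 (p = 16 - 3 = 13)
E(F) = F^(3/2)
-31*(E(p) + 124) = -31*(13^(3/2) + 124) = -31*(13*√13 + 124) = -31*(124 + 13*√13) = -3844 - 403*√13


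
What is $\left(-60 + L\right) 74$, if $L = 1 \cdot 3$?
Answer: $-4218$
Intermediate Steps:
$L = 3$
$\left(-60 + L\right) 74 = \left(-60 + 3\right) 74 = \left(-57\right) 74 = -4218$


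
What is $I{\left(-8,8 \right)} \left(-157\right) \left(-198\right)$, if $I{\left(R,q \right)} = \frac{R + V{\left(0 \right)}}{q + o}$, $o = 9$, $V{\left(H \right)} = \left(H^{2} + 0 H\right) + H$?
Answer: $- \frac{248688}{17} \approx -14629.0$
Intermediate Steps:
$V{\left(H \right)} = H + H^{2}$ ($V{\left(H \right)} = \left(H^{2} + 0\right) + H = H^{2} + H = H + H^{2}$)
$I{\left(R,q \right)} = \frac{R}{9 + q}$ ($I{\left(R,q \right)} = \frac{R + 0 \left(1 + 0\right)}{q + 9} = \frac{R + 0 \cdot 1}{9 + q} = \frac{R + 0}{9 + q} = \frac{R}{9 + q}$)
$I{\left(-8,8 \right)} \left(-157\right) \left(-198\right) = - \frac{8}{9 + 8} \left(-157\right) \left(-198\right) = - \frac{8}{17} \left(-157\right) \left(-198\right) = \left(-8\right) \frac{1}{17} \left(-157\right) \left(-198\right) = \left(- \frac{8}{17}\right) \left(-157\right) \left(-198\right) = \frac{1256}{17} \left(-198\right) = - \frac{248688}{17}$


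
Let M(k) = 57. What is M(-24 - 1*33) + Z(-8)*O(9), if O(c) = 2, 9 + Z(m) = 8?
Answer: 55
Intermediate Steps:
Z(m) = -1 (Z(m) = -9 + 8 = -1)
M(-24 - 1*33) + Z(-8)*O(9) = 57 - 1*2 = 57 - 2 = 55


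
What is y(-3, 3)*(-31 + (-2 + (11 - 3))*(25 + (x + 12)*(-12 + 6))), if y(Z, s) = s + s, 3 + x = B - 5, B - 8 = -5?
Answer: -798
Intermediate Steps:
B = 3 (B = 8 - 5 = 3)
x = -5 (x = -3 + (3 - 5) = -3 - 2 = -5)
y(Z, s) = 2*s
y(-3, 3)*(-31 + (-2 + (11 - 3))*(25 + (x + 12)*(-12 + 6))) = (2*3)*(-31 + (-2 + (11 - 3))*(25 + (-5 + 12)*(-12 + 6))) = 6*(-31 + (-2 + 8)*(25 + 7*(-6))) = 6*(-31 + 6*(25 - 42)) = 6*(-31 + 6*(-17)) = 6*(-31 - 102) = 6*(-133) = -798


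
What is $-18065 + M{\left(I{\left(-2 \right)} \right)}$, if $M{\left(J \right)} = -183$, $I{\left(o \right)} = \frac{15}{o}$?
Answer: $-18248$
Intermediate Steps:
$-18065 + M{\left(I{\left(-2 \right)} \right)} = -18065 - 183 = -18248$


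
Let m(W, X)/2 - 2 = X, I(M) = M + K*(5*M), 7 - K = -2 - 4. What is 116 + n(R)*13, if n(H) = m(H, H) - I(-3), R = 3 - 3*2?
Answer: 2664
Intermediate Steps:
R = -3 (R = 3 - 6 = -3)
K = 13 (K = 7 - (-2 - 4) = 7 - 1*(-6) = 7 + 6 = 13)
I(M) = 66*M (I(M) = M + 13*(5*M) = M + 65*M = 66*M)
m(W, X) = 4 + 2*X
n(H) = 202 + 2*H (n(H) = (4 + 2*H) - 66*(-3) = (4 + 2*H) - 1*(-198) = (4 + 2*H) + 198 = 202 + 2*H)
116 + n(R)*13 = 116 + (202 + 2*(-3))*13 = 116 + (202 - 6)*13 = 116 + 196*13 = 116 + 2548 = 2664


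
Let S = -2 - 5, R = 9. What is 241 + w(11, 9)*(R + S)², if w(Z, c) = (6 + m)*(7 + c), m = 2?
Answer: 753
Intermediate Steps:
S = -7
w(Z, c) = 56 + 8*c (w(Z, c) = (6 + 2)*(7 + c) = 8*(7 + c) = 56 + 8*c)
241 + w(11, 9)*(R + S)² = 241 + (56 + 8*9)*(9 - 7)² = 241 + (56 + 72)*2² = 241 + 128*4 = 241 + 512 = 753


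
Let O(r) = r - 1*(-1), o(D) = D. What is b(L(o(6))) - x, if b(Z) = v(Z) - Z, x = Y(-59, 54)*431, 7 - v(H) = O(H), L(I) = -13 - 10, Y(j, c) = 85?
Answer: -36583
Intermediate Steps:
L(I) = -23
O(r) = 1 + r (O(r) = r + 1 = 1 + r)
v(H) = 6 - H (v(H) = 7 - (1 + H) = 7 + (-1 - H) = 6 - H)
x = 36635 (x = 85*431 = 36635)
b(Z) = 6 - 2*Z (b(Z) = (6 - Z) - Z = 6 - 2*Z)
b(L(o(6))) - x = (6 - 2*(-23)) - 1*36635 = (6 + 46) - 36635 = 52 - 36635 = -36583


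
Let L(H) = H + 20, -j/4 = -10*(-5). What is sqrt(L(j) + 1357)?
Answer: sqrt(1177) ≈ 34.307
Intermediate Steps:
j = -200 (j = -(-40)*(-5) = -4*50 = -200)
L(H) = 20 + H
sqrt(L(j) + 1357) = sqrt((20 - 200) + 1357) = sqrt(-180 + 1357) = sqrt(1177)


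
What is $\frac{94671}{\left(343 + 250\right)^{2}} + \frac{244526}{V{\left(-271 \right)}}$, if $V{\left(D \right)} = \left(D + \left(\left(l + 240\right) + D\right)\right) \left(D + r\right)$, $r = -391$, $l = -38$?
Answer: $\frac{53647936027}{39574578460} \approx 1.3556$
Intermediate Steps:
$V{\left(D \right)} = \left(-391 + D\right) \left(202 + 2 D\right)$ ($V{\left(D \right)} = \left(D + \left(\left(-38 + 240\right) + D\right)\right) \left(D - 391\right) = \left(D + \left(202 + D\right)\right) \left(-391 + D\right) = \left(202 + 2 D\right) \left(-391 + D\right) = \left(-391 + D\right) \left(202 + 2 D\right)$)
$\frac{94671}{\left(343 + 250\right)^{2}} + \frac{244526}{V{\left(-271 \right)}} = \frac{94671}{\left(343 + 250\right)^{2}} + \frac{244526}{-78982 - -157180 + 2 \left(-271\right)^{2}} = \frac{94671}{593^{2}} + \frac{244526}{-78982 + 157180 + 2 \cdot 73441} = \frac{94671}{351649} + \frac{244526}{-78982 + 157180 + 146882} = 94671 \cdot \frac{1}{351649} + \frac{244526}{225080} = \frac{94671}{351649} + 244526 \cdot \frac{1}{225080} = \frac{94671}{351649} + \frac{122263}{112540} = \frac{53647936027}{39574578460}$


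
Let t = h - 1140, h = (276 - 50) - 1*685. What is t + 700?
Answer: -899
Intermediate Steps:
h = -459 (h = 226 - 685 = -459)
t = -1599 (t = -459 - 1140 = -1599)
t + 700 = -1599 + 700 = -899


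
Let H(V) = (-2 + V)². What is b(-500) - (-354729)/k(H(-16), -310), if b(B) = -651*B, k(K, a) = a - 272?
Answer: 649781/2 ≈ 3.2489e+5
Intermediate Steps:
k(K, a) = -272 + a
b(-500) - (-354729)/k(H(-16), -310) = -651*(-500) - (-354729)/(-272 - 310) = 325500 - (-354729)/(-582) = 325500 - (-354729)*(-1)/582 = 325500 - 1*1219/2 = 325500 - 1219/2 = 649781/2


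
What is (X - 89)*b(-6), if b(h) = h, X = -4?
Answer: 558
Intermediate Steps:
(X - 89)*b(-6) = (-4 - 89)*(-6) = -93*(-6) = 558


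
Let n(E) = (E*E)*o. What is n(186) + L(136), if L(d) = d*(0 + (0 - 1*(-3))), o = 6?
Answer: 207984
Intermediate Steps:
n(E) = 6*E² (n(E) = (E*E)*6 = E²*6 = 6*E²)
L(d) = 3*d (L(d) = d*(0 + (0 + 3)) = d*(0 + 3) = d*3 = 3*d)
n(186) + L(136) = 6*186² + 3*136 = 6*34596 + 408 = 207576 + 408 = 207984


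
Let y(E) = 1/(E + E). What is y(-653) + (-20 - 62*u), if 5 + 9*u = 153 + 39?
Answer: -15376853/11754 ≈ -1308.2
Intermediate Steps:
y(E) = 1/(2*E)
u = 187/9 (u = -5/9 + (153 + 39)/9 = -5/9 + (1/9)*192 = -5/9 + 64/3 = 187/9 ≈ 20.778)
y(-653) + (-20 - 62*u) = (1/2)/(-653) + (-20 - 62*187/9) = (1/2)*(-1/653) + (-20 - 11594/9) = -1/1306 - 11774/9 = -15376853/11754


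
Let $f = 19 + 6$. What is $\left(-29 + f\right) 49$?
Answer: $-196$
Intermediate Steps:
$f = 25$
$\left(-29 + f\right) 49 = \left(-29 + 25\right) 49 = \left(-4\right) 49 = -196$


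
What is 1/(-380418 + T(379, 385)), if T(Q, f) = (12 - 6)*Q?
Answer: -1/378144 ≈ -2.6445e-6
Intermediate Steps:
T(Q, f) = 6*Q
1/(-380418 + T(379, 385)) = 1/(-380418 + 6*379) = 1/(-380418 + 2274) = 1/(-378144) = -1/378144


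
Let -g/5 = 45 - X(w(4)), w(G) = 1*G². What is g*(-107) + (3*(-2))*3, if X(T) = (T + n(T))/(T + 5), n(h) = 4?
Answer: 494497/21 ≈ 23547.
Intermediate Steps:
w(G) = G²
X(T) = (4 + T)/(5 + T) (X(T) = (T + 4)/(T + 5) = (4 + T)/(5 + T))
g = -4625/21 (g = -5*(45 - (4 + 4²)/(5 + 4²)) = -5*(45 - (4 + 16)/(5 + 16)) = -5*(45 - 20/21) = -5*925/21 = -4625/21 ≈ -220.24)
g*(-107) + (3*(-2))*3 = -4625/21*(-107) + (3*(-2))*3 = 494875/21 - 6*3 = 494875/21 - 18 = 494497/21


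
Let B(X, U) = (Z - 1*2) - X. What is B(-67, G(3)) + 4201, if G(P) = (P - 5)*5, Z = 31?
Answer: 4297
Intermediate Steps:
G(P) = -25 + 5*P (G(P) = (-5 + P)*5 = -25 + 5*P)
B(X, U) = 29 - X (B(X, U) = (31 - 1*2) - X = (31 - 2) - X = 29 - X)
B(-67, G(3)) + 4201 = (29 - 1*(-67)) + 4201 = (29 + 67) + 4201 = 96 + 4201 = 4297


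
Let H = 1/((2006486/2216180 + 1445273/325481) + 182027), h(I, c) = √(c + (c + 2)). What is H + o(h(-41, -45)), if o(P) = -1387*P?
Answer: 360662241290/65652193824388283 - 2774*I*√22 ≈ 5.4935e-6 - 13011.0*I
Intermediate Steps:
h(I, c) = √(2 + 2*c) (h(I, c) = √(c + (2 + c)) = √(2 + 2*c))
H = 360662241290/65652193824388283 (H = 1/((2006486*(1/2216180) + 1445273*(1/325481)) + 182027) = 1/((1003243/1108090 + 1445273/325481) + 182027) = 1/(1928029093453/360662241290 + 182027) = 1/(65652193824388283/360662241290) = 360662241290/65652193824388283 ≈ 5.4935e-6)
H + o(h(-41, -45)) = 360662241290/65652193824388283 - 1387*√(2 + 2*(-45)) = 360662241290/65652193824388283 - 1387*√(2 - 90) = 360662241290/65652193824388283 - 2774*I*√22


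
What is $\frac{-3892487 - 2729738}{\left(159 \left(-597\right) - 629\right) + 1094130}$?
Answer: $- \frac{6622225}{998578} \approx -6.6317$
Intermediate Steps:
$\frac{-3892487 - 2729738}{\left(159 \left(-597\right) - 629\right) + 1094130} = - \frac{6622225}{\left(-94923 - 629\right) + 1094130} = - \frac{6622225}{-95552 + 1094130} = - \frac{6622225}{998578}$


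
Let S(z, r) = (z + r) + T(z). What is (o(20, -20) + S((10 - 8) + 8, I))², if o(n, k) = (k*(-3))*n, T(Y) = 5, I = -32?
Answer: 1399489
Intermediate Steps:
o(n, k) = -3*k*n (o(n, k) = (-3*k)*n = -3*k*n)
S(z, r) = 5 + r + z (S(z, r) = (z + r) + 5 = (r + z) + 5 = 5 + r + z)
(o(20, -20) + S((10 - 8) + 8, I))² = (-3*(-20)*20 + (5 - 32 + ((10 - 8) + 8)))² = (1200 + (5 - 32 + (2 + 8)))² = (1200 + (5 - 32 + 10))² = (1200 - 17)² = 1183² = 1399489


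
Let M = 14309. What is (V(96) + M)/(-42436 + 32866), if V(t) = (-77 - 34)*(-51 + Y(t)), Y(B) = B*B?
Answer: 501503/4785 ≈ 104.81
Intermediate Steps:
Y(B) = B²
V(t) = 5661 - 111*t² (V(t) = (-77 - 34)*(-51 + t²) = -111*(-51 + t²) = 5661 - 111*t²)
(V(96) + M)/(-42436 + 32866) = ((5661 - 111*96²) + 14309)/(-42436 + 32866) = ((5661 - 111*9216) + 14309)/(-9570) = ((5661 - 1022976) + 14309)*(-1/9570) = (-1017315 + 14309)*(-1/9570) = -1003006*(-1/9570) = 501503/4785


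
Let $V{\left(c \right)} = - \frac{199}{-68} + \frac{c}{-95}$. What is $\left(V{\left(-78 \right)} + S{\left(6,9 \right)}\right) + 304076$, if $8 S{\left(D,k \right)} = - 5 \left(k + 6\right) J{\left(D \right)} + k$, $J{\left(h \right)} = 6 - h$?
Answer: $\frac{3928724873}{12920} \approx 3.0408 \cdot 10^{5}$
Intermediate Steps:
$V{\left(c \right)} = \frac{199}{68} - \frac{c}{95}$ ($V{\left(c \right)} = \left(-199\right) \left(- \frac{1}{68}\right) + c \left(- \frac{1}{95}\right) = \frac{199}{68} - \frac{c}{95}$)
$S{\left(D,k \right)} = \frac{k}{8} - \frac{5 \left(6 + k\right) \left(6 - D\right)}{8}$ ($S{\left(D,k \right)} = \frac{- 5 \left(k + 6\right) \left(6 - D\right) + k}{8} = \frac{- 5 \left(6 + k\right) \left(6 - D\right) + k}{8} = \frac{k - 5 \left(6 + k\right) \left(6 - D\right)}{8} = \frac{k}{8} - \frac{5 \left(6 + k\right) \left(6 - D\right)}{8}$)
$\left(V{\left(-78 \right)} + S{\left(6,9 \right)}\right) + 304076 = \left(\left(\frac{199}{68} - - \frac{78}{95}\right) + \left(- \frac{45}{2} + \frac{1}{8} \cdot 9 + \frac{15}{4} \cdot 6 + \frac{5}{8} \cdot 9 \left(-6 + 6\right)\right)\right) + 304076 = \left(\left(\frac{199}{68} + \frac{78}{95}\right) + \left(- \frac{45}{2} + \frac{9}{8} + \frac{45}{2} + \frac{5}{8} \cdot 9 \cdot 0\right)\right) + 304076 = \left(\frac{24209}{6460} + \left(- \frac{45}{2} + \frac{9}{8} + \frac{45}{2} + 0\right)\right) + 304076 = \left(\frac{24209}{6460} + \frac{9}{8}\right) + 304076 = \frac{62953}{12920} + 304076 = \frac{3928724873}{12920}$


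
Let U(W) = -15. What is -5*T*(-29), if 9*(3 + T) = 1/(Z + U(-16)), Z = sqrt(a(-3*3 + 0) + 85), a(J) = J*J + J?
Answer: -89465/204 - 145*sqrt(157)/612 ≈ -441.52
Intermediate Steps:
a(J) = J + J**2 (a(J) = J**2 + J = J + J**2)
Z = sqrt(157) (Z = sqrt((-3*3 + 0)*(1 + (-3*3 + 0)) + 85) = sqrt((-9 + 0)*(1 + (-9 + 0)) + 85) = sqrt(-9*(1 - 9) + 85) = sqrt(-9*(-8) + 85) = sqrt(72 + 85) = sqrt(157) ≈ 12.530)
T = -3 + 1/(9*(-15 + sqrt(157))) (T = -3 + 1/(9*(sqrt(157) - 15)) = -3 + 1/(9*(-15 + sqrt(157))) ≈ -3.0450)
-5*T*(-29) = -5*(-617/204 - sqrt(157)/612)*(-29) = (3085/204 + 5*sqrt(157)/612)*(-29) = -89465/204 - 145*sqrt(157)/612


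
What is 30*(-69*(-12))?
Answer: 24840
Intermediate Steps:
30*(-69*(-12)) = 30*828 = 24840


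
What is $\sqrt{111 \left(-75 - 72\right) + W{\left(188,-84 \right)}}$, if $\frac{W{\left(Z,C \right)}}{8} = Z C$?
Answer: $i \sqrt{142653} \approx 377.69 i$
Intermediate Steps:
$W{\left(Z,C \right)} = 8 C Z$ ($W{\left(Z,C \right)} = 8 Z C = 8 C Z$)
$\sqrt{111 \left(-75 - 72\right) + W{\left(188,-84 \right)}} = \sqrt{111 \left(-75 - 72\right) + 8 \left(-84\right) 188} = \sqrt{111 \left(-147\right) - 126336} = \sqrt{-16317 - 126336} = \sqrt{-142653} = i \sqrt{142653}$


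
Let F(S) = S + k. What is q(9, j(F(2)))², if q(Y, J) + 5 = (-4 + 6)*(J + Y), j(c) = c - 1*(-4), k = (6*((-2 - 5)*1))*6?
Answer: 229441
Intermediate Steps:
k = -252 (k = (6*(-7*1))*6 = (6*(-7))*6 = -42*6 = -252)
F(S) = -252 + S (F(S) = S - 252 = -252 + S)
j(c) = 4 + c (j(c) = c + 4 = 4 + c)
q(Y, J) = -5 + 2*J + 2*Y (q(Y, J) = -5 + (-4 + 6)*(J + Y) = -5 + 2*(J + Y) = -5 + (2*J + 2*Y) = -5 + 2*J + 2*Y)
q(9, j(F(2)))² = (-5 + 2*(4 + (-252 + 2)) + 2*9)² = (-5 + 2*(4 - 250) + 18)² = (-5 + 2*(-246) + 18)² = (-5 - 492 + 18)² = (-479)² = 229441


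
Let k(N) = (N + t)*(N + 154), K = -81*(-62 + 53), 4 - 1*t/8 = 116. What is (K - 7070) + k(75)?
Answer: -194350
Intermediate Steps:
t = -896 (t = 32 - 8*116 = 32 - 928 = -896)
K = 729 (K = -81*(-9) = 729)
k(N) = (-896 + N)*(154 + N) (k(N) = (N - 896)*(N + 154) = (-896 + N)*(154 + N))
(K - 7070) + k(75) = (729 - 7070) + (-137984 + 75² - 742*75) = -6341 + (-137984 + 5625 - 55650) = -6341 - 188009 = -194350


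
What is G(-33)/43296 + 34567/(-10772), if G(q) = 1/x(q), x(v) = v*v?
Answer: -407452840819/126973183392 ≈ -3.2090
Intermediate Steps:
x(v) = v²
G(q) = q⁻² (G(q) = 1/(q²) = q⁻²)
G(-33)/43296 + 34567/(-10772) = 1/((-33)²*43296) + 34567/(-10772) = (1/1089)*(1/43296) + 34567*(-1/10772) = 1/47149344 - 34567/10772 = -407452840819/126973183392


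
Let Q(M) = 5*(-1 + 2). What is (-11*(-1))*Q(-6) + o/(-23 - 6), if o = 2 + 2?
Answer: 1591/29 ≈ 54.862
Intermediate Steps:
Q(M) = 5 (Q(M) = 5*1 = 5)
o = 4
(-11*(-1))*Q(-6) + o/(-23 - 6) = -11*(-1)*5 + 4/(-23 - 6) = 11*5 + 4/(-29) = 55 + 4*(-1/29) = 55 - 4/29 = 1591/29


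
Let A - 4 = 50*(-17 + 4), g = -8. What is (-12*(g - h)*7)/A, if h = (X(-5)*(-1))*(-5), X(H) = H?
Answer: 42/19 ≈ 2.2105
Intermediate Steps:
h = -25 (h = -5*(-1)*(-5) = 5*(-5) = -25)
A = -646 (A = 4 + 50*(-17 + 4) = 4 + 50*(-13) = 4 - 650 = -646)
(-12*(g - h)*7)/A = (-12*(-8 - 1*(-25))*7)/(-646) = (-12*(-8 + 25)*7)*(-1/646) = (-12*17*7)*(-1/646) = -204*7*(-1/646) = -1428*(-1/646) = 42/19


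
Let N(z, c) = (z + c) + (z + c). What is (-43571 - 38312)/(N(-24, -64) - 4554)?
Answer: 81883/4730 ≈ 17.311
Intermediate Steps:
N(z, c) = 2*c + 2*z (N(z, c) = (c + z) + (c + z) = 2*c + 2*z)
(-43571 - 38312)/(N(-24, -64) - 4554) = (-43571 - 38312)/((2*(-64) + 2*(-24)) - 4554) = -81883/((-128 - 48) - 4554) = -81883/(-176 - 4554) = -81883/(-4730) = -81883*(-1/4730) = 81883/4730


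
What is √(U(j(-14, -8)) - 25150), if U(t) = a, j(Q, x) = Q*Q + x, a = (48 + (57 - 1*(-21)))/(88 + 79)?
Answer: 2*I*√175346827/167 ≈ 158.59*I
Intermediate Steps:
a = 126/167 (a = (48 + (57 + 21))/167 = (48 + 78)*(1/167) = 126*(1/167) = 126/167 ≈ 0.75449)
j(Q, x) = x + Q² (j(Q, x) = Q² + x = x + Q²)
U(t) = 126/167
√(U(j(-14, -8)) - 25150) = √(126/167 - 25150) = √(-4199924/167) = 2*I*√175346827/167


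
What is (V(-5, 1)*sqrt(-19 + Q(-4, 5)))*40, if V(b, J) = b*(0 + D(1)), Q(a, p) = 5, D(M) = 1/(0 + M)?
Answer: -200*I*sqrt(14) ≈ -748.33*I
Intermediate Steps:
D(M) = 1/M
V(b, J) = b (V(b, J) = b*(0 + 1/1) = b*(0 + 1) = b*1 = b)
(V(-5, 1)*sqrt(-19 + Q(-4, 5)))*40 = -5*sqrt(-19 + 5)*40 = -5*I*sqrt(14)*40 = -200*I*sqrt(14)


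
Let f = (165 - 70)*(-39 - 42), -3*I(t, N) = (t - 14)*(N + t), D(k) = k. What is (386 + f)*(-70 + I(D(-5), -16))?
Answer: 1483727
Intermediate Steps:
I(t, N) = -(-14 + t)*(N + t)/3 (I(t, N) = -(t - 14)*(N + t)/3 = -(-14 + t)*(N + t)/3)
f = -7695 (f = 95*(-81) = -7695)
(386 + f)*(-70 + I(D(-5), -16)) = (386 - 7695)*(-70 + (-⅓*(-5)² + (14/3)*(-16) + (14/3)*(-5) - ⅓*(-16)*(-5))) = -7309*(-70 + (-⅓*25 - 224/3 - 70/3 - 80/3)) = -7309*(-70 + (-25/3 - 224/3 - 70/3 - 80/3)) = -7309*(-70 - 133) = -7309*(-203) = 1483727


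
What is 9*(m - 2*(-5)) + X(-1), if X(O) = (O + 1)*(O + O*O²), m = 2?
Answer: 108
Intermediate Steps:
X(O) = (1 + O)*(O + O³)
9*(m - 2*(-5)) + X(-1) = 9*(2 - 2*(-5)) - (1 - 1 + (-1)² + (-1)³) = 9*(2 + 10) - (1 - 1 + 1 - 1) = 9*12 - 1*0 = 108 + 0 = 108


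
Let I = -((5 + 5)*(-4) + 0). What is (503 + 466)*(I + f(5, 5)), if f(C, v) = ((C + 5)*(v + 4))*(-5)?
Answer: -397290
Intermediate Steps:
I = 40 (I = -(10*(-4) + 0) = -(-40 + 0) = -1*(-40) = 40)
f(C, v) = -5*(4 + v)*(5 + C) (f(C, v) = ((5 + C)*(4 + v))*(-5) = ((4 + v)*(5 + C))*(-5) = -5*(4 + v)*(5 + C))
(503 + 466)*(I + f(5, 5)) = (503 + 466)*(40 + (-100 - 25*5 - 20*5 - 5*5*5)) = 969*(40 + (-100 - 125 - 100 - 125)) = 969*(40 - 450) = 969*(-410) = -397290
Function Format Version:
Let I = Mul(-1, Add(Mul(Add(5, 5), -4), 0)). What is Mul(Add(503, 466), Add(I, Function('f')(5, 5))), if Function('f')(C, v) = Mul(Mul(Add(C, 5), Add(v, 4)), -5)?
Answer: -397290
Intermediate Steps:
I = 40 (I = Mul(-1, Add(Mul(10, -4), 0)) = Mul(-1, Add(-40, 0)) = Mul(-1, -40) = 40)
Function('f')(C, v) = Mul(-5, Add(4, v), Add(5, C)) (Function('f')(C, v) = Mul(Mul(Add(5, C), Add(4, v)), -5) = Mul(Mul(Add(4, v), Add(5, C)), -5) = Mul(-5, Add(4, v), Add(5, C)))
Mul(Add(503, 466), Add(I, Function('f')(5, 5))) = Mul(Add(503, 466), Add(40, Add(-100, Mul(-25, 5), Mul(-20, 5), Mul(-5, 5, 5)))) = Mul(969, Add(40, Add(-100, -125, -100, -125))) = Mul(969, Add(40, -450)) = Mul(969, -410) = -397290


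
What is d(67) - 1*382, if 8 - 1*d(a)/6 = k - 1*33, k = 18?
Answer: -244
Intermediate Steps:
d(a) = 138 (d(a) = 48 - 6*(18 - 1*33) = 48 - 6*(18 - 33) = 48 - 6*(-15) = 48 + 90 = 138)
d(67) - 1*382 = 138 - 1*382 = 138 - 382 = -244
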